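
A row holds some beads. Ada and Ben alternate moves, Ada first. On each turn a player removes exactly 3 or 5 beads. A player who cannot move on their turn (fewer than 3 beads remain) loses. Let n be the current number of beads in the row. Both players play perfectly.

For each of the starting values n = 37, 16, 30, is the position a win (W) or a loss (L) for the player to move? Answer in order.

37: W, 16: L, 30: W

Classify positions by backward induction: terminal positions (no move available) are L. From any other position, the mover wins iff some move reaches an L.
n=0: no move → L
n=1: no move → L
n=2: no move → L
n=3: →0(L), so W
n=4: →1(L), so W
n=5: →2(L), so W
n=6: →1(L), so W
n=7: →2(L), so W
n=8: →5(W), 3(W) — all W, so L
n=9: →6(W), 4(W) — all W, so L
n=10: →7(W), 5(W) — all W, so L
n=11: →8(L), so W
n=12: →9(L), so W
n=13: →10(L), so W
n=14: →9(L), so W
n=15: →10(L), so W
n=16: →13(W), 11(W) — all W, so L
n=17: →14(W), 12(W) — all W, so L
n=18: →15(W), 13(W) — all W, so L
n=19: →16(L), so W
n=20: →17(L), so W
n=21: →18(L), so W
n=22: →17(L), so W
n=23: →18(L), so W
n=24: →21(W), 19(W) — all W, so L
n=25: →22(W), 20(W) — all W, so L
n=26: →23(W), 21(W) — all W, so L
n=27: →24(L), so W
n=28: →25(L), so W
n=29: →26(L), so W
n=30: →25(L), so W
n=31: →26(L), so W
n=32: →29(W), 27(W) — all W, so L
n=33: →30(W), 28(W) — all W, so L
n=34: →31(W), 29(W) — all W, so L
n=35: →32(L), so W
n=36: →33(L), so W
n=37: →34(L), so W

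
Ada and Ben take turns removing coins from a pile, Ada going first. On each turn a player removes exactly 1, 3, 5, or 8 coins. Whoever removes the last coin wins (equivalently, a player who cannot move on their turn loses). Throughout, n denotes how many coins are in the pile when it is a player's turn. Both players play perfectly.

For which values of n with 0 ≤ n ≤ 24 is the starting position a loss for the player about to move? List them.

0, 2, 4, 6, 13, 15, 17, 19

Label each position W (a win for the player to move) or L (a loss). A position with no legal move is L; any other position is W exactly when some move reaches an L, and L when every move reaches a W.
n=0: no move → L
n=1: W (go to 0, an L position)
n=2: L (sole option 1(W) is W)
n=3: W (go to 2, an L position)
n=4: L (options 3(W), 1(W) are all W)
n=5: W (go to 4, an L position)
n=6: L (options 5(W), 3(W), 1(W) are all W)
n=7: W (go to 6, an L position)
n=8: W (go to 0, an L position)
n=9: W (go to 6, an L position)
n=10: W (go to 2, an L position)
n=11: W (go to 6, an L position)
n=12: W (go to 4, an L position)
n=13: L (options 12(W), 10(W), 8(W), 5(W) are all W)
n=14: W (go to 13, an L position)
n=15: L (options 14(W), 12(W), 10(W), 7(W) are all W)
n=16: W (go to 15, an L position)
n=17: L (options 16(W), 14(W), 12(W), 9(W) are all W)
n=18: W (go to 17, an L position)
n=19: L (options 18(W), 16(W), 14(W), 11(W) are all W)
n=20: W (go to 19, an L position)
n=21: W (go to 13, an L position)
n=22: W (go to 19, an L position)
n=23: W (go to 15, an L position)
n=24: W (go to 19, an L position)
Reading off the rows marked L gives the requested list; there are 8 such values of n.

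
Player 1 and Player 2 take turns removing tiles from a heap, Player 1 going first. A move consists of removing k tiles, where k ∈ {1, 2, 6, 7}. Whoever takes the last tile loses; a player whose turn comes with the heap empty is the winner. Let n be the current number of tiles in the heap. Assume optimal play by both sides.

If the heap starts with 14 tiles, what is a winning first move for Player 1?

Classify positions by backward induction: terminal positions (no move available) are W. From any other position, the mover wins iff some move reaches an L.
n=0: no move; the opponent has just taken the last tile and therefore loses → W
n=1: L (sole option 0(W) is W)
n=2: W (go to 1, an L position)
n=3: W (go to 1, an L position)
n=4: L (options 3(W), 2(W) are all W)
n=5: W (go to 4, an L position)
n=6: W (go to 4, an L position)
n=7: W (go to 1, an L position)
n=8: W (go to 1, an L position)
n=9: L (options 8(W), 7(W), 3(W), 2(W) are all W)
n=10: W (go to 9, an L position)
n=11: W (go to 9, an L position)
n=12: L (options 11(W), 10(W), 6(W), 5(W) are all W)
n=13: W (go to 12, an L position)
n=14: W (go to 12, an L position)
From 14, the L positions reachable in one move are: 12.

Remove 2, leaving 12.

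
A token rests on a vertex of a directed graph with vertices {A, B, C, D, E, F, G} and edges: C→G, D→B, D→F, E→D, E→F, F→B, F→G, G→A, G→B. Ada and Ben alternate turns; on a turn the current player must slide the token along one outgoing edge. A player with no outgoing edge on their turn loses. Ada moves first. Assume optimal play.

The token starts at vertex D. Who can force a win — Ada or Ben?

Label each position W (a win for the player to move) or L (a loss). A position with no legal move is L; any other position is W exactly when some move reaches an L, and L when every move reaches a W.
Every edge goes from a vertex to one that appears earlier in the order B, A, G, F, D, E, C, so processing vertices in that order labels each vertex after all of its successors.
B: no outgoing edge → L
A: no outgoing edge → L
G: can move to A, which is L ⇒ W
F: can move to B, which is L ⇒ W
D: can move to B, which is L ⇒ W
E: moves to D(W), F(W); every one is W ⇒ L
C: the only move is to G(W), a W ⇒ L
From D Ada can move to B, reaching an L position.

Ada wins.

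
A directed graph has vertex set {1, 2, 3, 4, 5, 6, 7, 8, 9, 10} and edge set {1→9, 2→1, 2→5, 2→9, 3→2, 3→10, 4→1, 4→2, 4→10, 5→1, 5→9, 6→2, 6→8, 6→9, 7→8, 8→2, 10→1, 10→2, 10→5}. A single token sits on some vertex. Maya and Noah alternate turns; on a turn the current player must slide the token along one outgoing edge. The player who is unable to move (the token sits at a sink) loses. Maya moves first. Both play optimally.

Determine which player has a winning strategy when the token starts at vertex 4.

Classify positions by backward induction: terminal positions (no move available) are L. From any other position, the mover wins iff some move reaches an L.
Every edge goes from a vertex to one that appears earlier in the order 9, 1, 5, 2, 10, 4, 3, 8, 6, 7, so processing vertices in that order labels each vertex after all of its successors.
9: no outgoing edge → L
1: can move to 9, which is L ⇒ W
5: can move to 9, which is L ⇒ W
2: can move to 9, which is L ⇒ W
10: moves to 2(W), 5(W), 1(W); every one is W ⇒ L
4: can move to 10, which is L ⇒ W
3: can move to 10, which is L ⇒ W
8: the only move is to 2(W), a W ⇒ L
6: can move to 8, which is L ⇒ W
7: can move to 8, which is L ⇒ W
The starting position 4 is W: Maya should move to 10, handing over an L position.

Maya wins.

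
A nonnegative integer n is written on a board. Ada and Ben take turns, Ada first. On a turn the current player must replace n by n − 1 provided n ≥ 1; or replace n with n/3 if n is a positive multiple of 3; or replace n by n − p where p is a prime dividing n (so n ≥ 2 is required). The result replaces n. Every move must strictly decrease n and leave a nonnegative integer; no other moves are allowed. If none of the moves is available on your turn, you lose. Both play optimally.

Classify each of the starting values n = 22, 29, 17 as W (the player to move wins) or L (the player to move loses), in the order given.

Work bottom-up. With no move the player to move loses. Otherwise the position is W if at least one move leads to an L position for the opponent, and L if every move leads to a W.
n=0: no move → L
n=1: reaches L-position 0 → W
n=2: reaches L-position 0 → W
n=3: reaches L-position 0 → W
n=4: only reaches 2(W), 3(W), all W → L
n=5: reaches L-position 0 → W
n=6: reaches L-position 4 → W
n=7: reaches L-position 0 → W
n=8: only reaches 6(W), 7(W), all W → L
n=9: reaches L-position 8 → W
n=10: reaches L-position 8 → W
n=11: reaches L-position 0 → W
n=12: reaches L-position 4 → W
n=13: reaches L-position 0 → W
n=14: only reaches 7(W), 12(W), 13(W), all W → L
n=15: reaches L-position 14 → W
n=16: reaches L-position 14 → W
n=17: reaches L-position 0 → W
n=18: only reaches 6(W), 15(W), 16(W), 17(W), all W → L
n=19: reaches L-position 0 → W
n=20: reaches L-position 18 → W
n=21: reaches L-position 14 → W
n=22: only reaches 11(W), 20(W), 21(W), all W → L
n=23: reaches L-position 0 → W
n=24: reaches L-position 8 → W
n=25: only reaches 20(W), 24(W), all W → L
n=26: reaches L-position 25 → W
n=27: only reaches 9(W), 24(W), 26(W), all W → L
n=28: reaches L-position 27 → W
n=29: reaches L-position 0 → W

22: L, 29: W, 17: W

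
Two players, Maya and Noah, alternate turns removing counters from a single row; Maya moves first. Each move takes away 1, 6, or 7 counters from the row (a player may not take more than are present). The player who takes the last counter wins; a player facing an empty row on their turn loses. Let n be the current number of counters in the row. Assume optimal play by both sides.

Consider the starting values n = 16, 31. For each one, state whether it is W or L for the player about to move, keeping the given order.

Build the W/L table. Terminal = L. A non-terminal position is W if it has a move to some L; otherwise it is L.
n=0: no move → L
n=1: W (go to 0, an L position)
n=2: L (sole option 1(W) is W)
n=3: W (go to 2, an L position)
n=4: L (sole option 3(W) is W)
n=5: W (go to 4, an L position)
n=6: W (go to 0, an L position)
n=7: W (go to 0, an L position)
n=8: W (go to 2, an L position)
n=9: W (go to 2, an L position)
n=10: W (go to 4, an L position)
n=11: W (go to 4, an L position)
n=12: L (options 11(W), 6(W), 5(W) are all W)
n=13: W (go to 12, an L position)
n=14: L (options 13(W), 8(W), 7(W) are all W)
n=15: W (go to 14, an L position)
n=16: L (options 15(W), 10(W), 9(W) are all W)
n=17: W (go to 16, an L position)
n=18: W (go to 12, an L position)
n=19: W (go to 12, an L position)
n=20: W (go to 14, an L position)
n=21: W (go to 14, an L position)
n=22: W (go to 16, an L position)
n=23: W (go to 16, an L position)
n=24: L (options 23(W), 18(W), 17(W) are all W)
n=25: W (go to 24, an L position)
n=26: L (options 25(W), 20(W), 19(W) are all W)
n=27: W (go to 26, an L position)
n=28: L (options 27(W), 22(W), 21(W) are all W)
n=29: W (go to 28, an L position)
n=30: W (go to 24, an L position)
n=31: W (go to 24, an L position)

16: L, 31: W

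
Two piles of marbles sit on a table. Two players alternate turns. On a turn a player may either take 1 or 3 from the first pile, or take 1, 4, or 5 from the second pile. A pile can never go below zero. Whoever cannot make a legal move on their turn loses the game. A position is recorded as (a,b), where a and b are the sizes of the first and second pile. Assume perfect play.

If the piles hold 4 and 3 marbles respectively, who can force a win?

Build the W/L table. Terminal = L. A non-terminal position is W if it has a move to some L; otherwise it is L.
No move ever increases a pile, so every position that can arise here has a ≤ 4 and b ≤ 3; it is enough to label the cells with 0 ≤ a ≤ 4 and 0 ≤ b ≤ 3.
Every move lowers a or b (never raises either), so fill the grid row by row in increasing a, and left to right within a row: each cell's successors are then already labelled.
      b=0  b=1  b=2  b=3
a=0:    L    W    L    W
a=1:    W    L    W    L
a=2:    L    W    L    W
a=3:    W    L    W    L
a=4:    L    W    L    W
Cells with no legal move (terminal, hence L): (0,0).
The remaining L cells, each justified by listing all of its moves:
(0,2): the only move is to (0,1)(W), a W ⇒ L
(1,1): moves to (0,1)(W), (1,0)(W); every one is W ⇒ L
(1,3): moves to (0,3)(W), (1,2)(W); every one is W ⇒ L
(2,0): the only move is to (1,0)(W), a W ⇒ L
(2,2): moves to (1,2)(W), (2,1)(W); every one is W ⇒ L
(3,1): moves to (2,1)(W), (0,1)(W), (3,0)(W); every one is W ⇒ L
(3,3): moves to (2,3)(W), (0,3)(W), (3,2)(W); every one is W ⇒ L
(4,0): moves to (3,0)(W), (1,0)(W); every one is W ⇒ L
(4,2): moves to (3,2)(W), (1,2)(W), (4,1)(W); every one is W ⇒ L
Every other cell has at least one move into one of the L cells above, so it is W.
The starting position (4,3) is W: the player to move should move to (3,3), handing over an L position.

The first player wins.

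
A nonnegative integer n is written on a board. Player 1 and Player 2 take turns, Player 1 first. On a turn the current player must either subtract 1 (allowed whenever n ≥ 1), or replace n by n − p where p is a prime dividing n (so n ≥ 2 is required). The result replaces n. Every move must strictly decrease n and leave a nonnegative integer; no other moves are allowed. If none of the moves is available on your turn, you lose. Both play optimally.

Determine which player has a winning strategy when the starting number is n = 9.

Player 1 wins.

Build the W/L table. Terminal = L. A non-terminal position is W if it has a move to some L; otherwise it is L.
n=0: no move → L
n=1: can move to 0, which is L ⇒ W
n=2: can move to 0, which is L ⇒ W
n=3: can move to 0, which is L ⇒ W
n=4: moves to 2(W), 3(W); every one is W ⇒ L
n=5: can move to 0, which is L ⇒ W
n=6: can move to 4, which is L ⇒ W
n=7: can move to 0, which is L ⇒ W
n=8: moves to 6(W), 7(W); every one is W ⇒ L
n=9: can move to 8, which is L ⇒ W
The starting position 9 is W: Player 1 should move to 8, handing over an L position.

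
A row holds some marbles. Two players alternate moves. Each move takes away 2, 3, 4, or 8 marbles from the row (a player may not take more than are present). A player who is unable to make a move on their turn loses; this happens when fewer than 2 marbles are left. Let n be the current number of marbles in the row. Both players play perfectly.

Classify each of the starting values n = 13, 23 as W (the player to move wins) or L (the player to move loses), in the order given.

Use the standard recursion: the mover loses at a terminal position; elsewhere, the mover wins exactly when some move hands the opponent an L position.
n=0: no move → L
n=1: no move → L
n=2: reaches L-position 0 → W
n=3: reaches L-position 1 → W
n=4: reaches L-position 1 → W
n=5: reaches L-position 1 → W
n=6: only reaches 4(W), 3(W), 2(W), all W → L
n=7: only reaches 5(W), 4(W), 3(W), all W → L
n=8: reaches L-position 6 → W
n=9: reaches L-position 7 → W
n=10: reaches L-position 7 → W
n=11: reaches L-position 7 → W
n=12: only reaches 10(W), 9(W), 8(W), 4(W), all W → L
n=13: only reaches 11(W), 10(W), 9(W), 5(W), all W → L
n=14: reaches L-position 12 → W
n=15: reaches L-position 13 → W
n=16: reaches L-position 13 → W
n=17: reaches L-position 13 → W
n=18: only reaches 16(W), 15(W), 14(W), 10(W), all W → L
n=19: only reaches 17(W), 16(W), 15(W), 11(W), all W → L
n=20: reaches L-position 18 → W
n=21: reaches L-position 19 → W
n=22: reaches L-position 19 → W
n=23: reaches L-position 19 → W

13: L, 23: W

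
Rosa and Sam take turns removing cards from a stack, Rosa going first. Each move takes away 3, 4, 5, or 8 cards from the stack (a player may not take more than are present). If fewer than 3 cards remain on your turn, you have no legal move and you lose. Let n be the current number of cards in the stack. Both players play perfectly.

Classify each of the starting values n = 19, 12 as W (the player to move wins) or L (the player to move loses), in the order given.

19: W, 12: L

Label each position W (a win for the player to move) or L (a loss). A position with no legal move is L; any other position is W exactly when some move reaches an L, and L when every move reaches a W.
n=0: no move → L
n=1: no move → L
n=2: no move → L
n=3: →0(L), so W
n=4: →1(L), so W
n=5: →2(L), so W
n=6: →2(L), so W
n=7: →2(L), so W
n=8: →0(L), so W
n=9: →1(L), so W
n=10: →2(L), so W
n=11: →8(W), 7(W), 6(W), 3(W) — all W, so L
n=12: →9(W), 8(W), 7(W), 4(W) — all W, so L
n=13: →10(W), 9(W), 8(W), 5(W) — all W, so L
n=14: →11(L), so W
n=15: →12(L), so W
n=16: →13(L), so W
n=17: →13(L), so W
n=18: →13(L), so W
n=19: →11(L), so W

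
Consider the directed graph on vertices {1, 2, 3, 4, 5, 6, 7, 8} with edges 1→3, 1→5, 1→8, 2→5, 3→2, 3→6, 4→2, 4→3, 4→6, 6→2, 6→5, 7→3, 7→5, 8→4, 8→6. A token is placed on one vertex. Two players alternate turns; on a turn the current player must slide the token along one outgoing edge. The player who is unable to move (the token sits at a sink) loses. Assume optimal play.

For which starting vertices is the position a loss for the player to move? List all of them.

Build the W/L table. Terminal = L. A non-terminal position is W if it has a move to some L; otherwise it is L.
Every edge goes from a vertex to one that appears earlier in the order 5, 2, 6, 3, 4, 8, 1, 7, so processing vertices in that order labels each vertex after all of its successors.
5: no outgoing edge → L
2: W (go to 5, an L position)
6: W (go to 5, an L position)
3: L (options 6(W), 2(W) are all W)
4: W (go to 3, an L position)
8: L (options 4(W), 6(W) are all W)
1: W (go to 8, an L position)
7: W (go to 3, an L position)
Reading off the rows marked L gives the requested list; there are 3 such vertices.

3, 5, 8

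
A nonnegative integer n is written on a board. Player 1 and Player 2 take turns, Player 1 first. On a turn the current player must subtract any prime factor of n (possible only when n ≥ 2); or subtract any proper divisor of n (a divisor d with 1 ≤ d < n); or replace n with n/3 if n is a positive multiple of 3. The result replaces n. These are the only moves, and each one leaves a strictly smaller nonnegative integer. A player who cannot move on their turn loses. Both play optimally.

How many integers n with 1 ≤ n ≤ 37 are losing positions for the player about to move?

Positions with no move are L. A position that does have a move is losing for the player to move precisely when every available move leads to a winning position for the opponent. Fill in the labels:
n=0: no move → L
n=1: no move → L
n=2: W (go to 0, an L position)
n=3: W (go to 0, an L position)
n=4: L (options 2(W), 3(W) are all W)
n=5: W (go to 0, an L position)
n=6: W (go to 4, an L position)
n=7: W (go to 0, an L position)
n=8: W (go to 4, an L position)
n=9: L (options 3(W), 6(W), 8(W) are all W)
n=10: W (go to 9, an L position)
n=11: W (go to 0, an L position)
n=12: W (go to 4, an L position)
n=13: W (go to 0, an L position)
n=14: L (options 7(W), 12(W), 13(W) are all W)
n=15: W (go to 14, an L position)
n=16: W (go to 14, an L position)
n=17: W (go to 0, an L position)
n=18: W (go to 9, an L position)
n=19: W (go to 0, an L position)
n=20: L (options 10(W), 15(W), 16(W), 18(W), 19(W) are all W)
n=21: W (go to 14, an L position)
n=22: W (go to 20, an L position)
n=23: W (go to 0, an L position)
n=24: W (go to 20, an L position)
n=25: W (go to 20, an L position)
n=26: L (options 13(W), 24(W), 25(W) are all W)
n=27: W (go to 9, an L position)
n=28: W (go to 14, an L position)
n=29: W (go to 0, an L position)
n=30: W (go to 20, an L position)
n=31: W (go to 0, an L position)
n=32: L (options 16(W), 24(W), 28(W), 30(W), 31(W) are all W)
n=33: W (go to 32, an L position)
n=34: W (go to 32, an L position)
n=35: L (options 28(W), 30(W), 34(W) are all W)
n=36: W (go to 32, an L position)
n=37: W (go to 0, an L position)
L entries with 1 ≤ n ≤ 37 (n=0 is outside the asked range and is not counted): n = 1, 4, 9, 14, 20, 26, 32, 35; that makes 8.

8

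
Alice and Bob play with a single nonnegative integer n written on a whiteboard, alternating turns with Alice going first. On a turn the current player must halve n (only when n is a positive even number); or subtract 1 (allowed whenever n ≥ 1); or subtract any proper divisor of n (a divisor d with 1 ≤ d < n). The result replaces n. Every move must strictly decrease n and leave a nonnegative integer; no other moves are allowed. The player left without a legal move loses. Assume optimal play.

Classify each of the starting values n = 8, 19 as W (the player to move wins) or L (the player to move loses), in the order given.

8: W, 19: L

Use the standard recursion: the mover loses at a terminal position; elsewhere, the mover wins exactly when some move hands the opponent an L position.
n=0: no move → L
n=1: can move to 0, which is L ⇒ W
n=2: the only move is to 1(W), a W ⇒ L
n=3: can move to 2, which is L ⇒ W
n=4: can move to 2, which is L ⇒ W
n=5: the only move is to 4(W), a W ⇒ L
n=6: can move to 5, which is L ⇒ W
n=7: the only move is to 6(W), a W ⇒ L
n=8: can move to 7, which is L ⇒ W
n=9: moves to 6(W), 8(W); every one is W ⇒ L
n=10: can move to 5, which is L ⇒ W
n=11: the only move is to 10(W), a W ⇒ L
n=12: can move to 9, which is L ⇒ W
n=13: the only move is to 12(W), a W ⇒ L
n=14: can move to 7, which is L ⇒ W
n=15: moves to 10(W), 12(W), 14(W); every one is W ⇒ L
n=16: can move to 15, which is L ⇒ W
n=17: the only move is to 16(W), a W ⇒ L
n=18: can move to 9, which is L ⇒ W
n=19: the only move is to 18(W), a W ⇒ L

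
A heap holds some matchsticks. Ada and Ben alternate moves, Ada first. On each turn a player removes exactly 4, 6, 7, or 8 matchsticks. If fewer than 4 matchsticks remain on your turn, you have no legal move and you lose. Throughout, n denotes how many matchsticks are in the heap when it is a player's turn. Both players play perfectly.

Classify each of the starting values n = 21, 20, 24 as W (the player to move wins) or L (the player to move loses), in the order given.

21: W, 20: W, 24: L

Classify positions by backward induction: terminal positions (no move available) are L. From any other position, the mover wins iff some move reaches an L.
n=0: no move → L
n=1: no move → L
n=2: no move → L
n=3: no move → L
n=4: W (go to 0, an L position)
n=5: W (go to 1, an L position)
n=6: W (go to 2, an L position)
n=7: W (go to 3, an L position)
n=8: W (go to 2, an L position)
n=9: W (go to 3, an L position)
n=10: W (go to 3, an L position)
n=11: W (go to 3, an L position)
n=12: L (options 8(W), 6(W), 5(W), 4(W) are all W)
n=13: L (options 9(W), 7(W), 6(W), 5(W) are all W)
n=14: L (options 10(W), 8(W), 7(W), 6(W) are all W)
n=15: L (options 11(W), 9(W), 8(W), 7(W) are all W)
n=16: W (go to 12, an L position)
n=17: W (go to 13, an L position)
n=18: W (go to 14, an L position)
n=19: W (go to 15, an L position)
n=20: W (go to 14, an L position)
n=21: W (go to 15, an L position)
n=22: W (go to 15, an L position)
n=23: W (go to 15, an L position)
n=24: L (options 20(W), 18(W), 17(W), 16(W) are all W)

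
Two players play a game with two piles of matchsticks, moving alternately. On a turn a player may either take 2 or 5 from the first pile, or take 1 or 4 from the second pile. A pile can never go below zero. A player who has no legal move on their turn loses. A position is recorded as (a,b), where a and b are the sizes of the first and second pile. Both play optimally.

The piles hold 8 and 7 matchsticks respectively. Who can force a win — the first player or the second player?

The second player wins.

Compute win/loss labels from the base case upward. A position with no move is L. Any other position is W if it can reach an L in one move, else L.
No move ever increases a pile, so every position that can arise here has a ≤ 8 and b ≤ 7; it is enough to label the cells with 0 ≤ a ≤ 8 and 0 ≤ b ≤ 7.
Every move lowers a or b (never raises either), so fill the grid row by row in increasing a, and left to right within a row: each cell's successors are then already labelled.
      b=0  b=1  b=2  b=3  b=4  b=5  b=6  b=7
a=0:    L    W    L    W    W    L    W    L
a=1:    L    W    L    W    W    L    W    L
a=2:    W    L    W    L    W    W    L    W
a=3:    W    L    W    L    W    W    L    W
a=4:    L    W    L    W    W    L    W    L
a=5:    W    W    W    W    L    W    W    W
a=6:    W    L    W    L    W    W    L    W
a=7:    L    W    L    W    W    L    W    L
a=8:    L    W    L    W    W    L    W    L
Cells with no legal move (terminal, hence L): (0,0), (1,0).
The remaining L cells, each justified by listing all of its moves:
(0,2): →(0,1)(W) only, which is W, so L
(0,5): →(0,4)(W), (0,1)(W) — all W, so L
(0,7): →(0,6)(W), (0,3)(W) — all W, so L
(1,2): →(1,1)(W) only, which is W, so L
(1,5): →(1,4)(W), (1,1)(W) — all W, so L
(1,7): →(1,6)(W), (1,3)(W) — all W, so L
(2,1): →(0,1)(W), (2,0)(W) — all W, so L
(2,3): →(0,3)(W), (2,2)(W) — all W, so L
(2,6): →(0,6)(W), (2,5)(W), (2,2)(W) — all W, so L
(3,1): →(1,1)(W), (3,0)(W) — all W, so L
(3,3): →(1,3)(W), (3,2)(W) — all W, so L
(3,6): →(1,6)(W), (3,5)(W), (3,2)(W) — all W, so L
(4,0): →(2,0)(W) only, which is W, so L
(4,2): →(2,2)(W), (4,1)(W) — all W, so L
(4,5): →(2,5)(W), (4,4)(W), (4,1)(W) — all W, so L
(4,7): →(2,7)(W), (4,6)(W), (4,3)(W) — all W, so L
(5,4): →(3,4)(W), (0,4)(W), (5,3)(W), (5,0)(W) — all W, so L
(6,1): →(4,1)(W), (1,1)(W), (6,0)(W) — all W, so L
(6,3): →(4,3)(W), (1,3)(W), (6,2)(W) — all W, so L
(6,6): →(4,6)(W), (1,6)(W), (6,5)(W), (6,2)(W) — all W, so L
(7,0): →(5,0)(W), (2,0)(W) — all W, so L
(7,2): →(5,2)(W), (2,2)(W), (7,1)(W) — all W, so L
(7,5): →(5,5)(W), (2,5)(W), (7,4)(W), (7,1)(W) — all W, so L
(7,7): →(5,7)(W), (2,7)(W), (7,6)(W), (7,3)(W) — all W, so L
(8,0): →(6,0)(W), (3,0)(W) — all W, so L
(8,2): →(6,2)(W), (3,2)(W), (8,1)(W) — all W, so L
(8,5): →(6,5)(W), (3,5)(W), (8,4)(W), (8,1)(W) — all W, so L
(8,7): →(6,7)(W), (3,7)(W), (8,6)(W), (8,3)(W) — all W, so L
Every other cell has at least one move into one of the L cells above, so it is W.
Every move from (8,7) reaches a W position, so the mover loses.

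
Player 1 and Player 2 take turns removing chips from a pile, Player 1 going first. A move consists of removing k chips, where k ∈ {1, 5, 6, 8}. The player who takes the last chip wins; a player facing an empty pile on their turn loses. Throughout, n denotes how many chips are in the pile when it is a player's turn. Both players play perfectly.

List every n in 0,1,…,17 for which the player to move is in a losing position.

Label each position W (a win for the player to move) or L (a loss). A position with no legal move is L; any other position is W exactly when some move reaches an L, and L when every move reaches a W.
n=0: no move → L
n=1: can move to 0, which is L ⇒ W
n=2: the only move is to 1(W), a W ⇒ L
n=3: can move to 2, which is L ⇒ W
n=4: the only move is to 3(W), a W ⇒ L
n=5: can move to 4, which is L ⇒ W
n=6: can move to 0, which is L ⇒ W
n=7: can move to 2, which is L ⇒ W
n=8: can move to 2, which is L ⇒ W
n=9: can move to 4, which is L ⇒ W
n=10: can move to 4, which is L ⇒ W
n=11: moves to 10(W), 6(W), 5(W), 3(W); every one is W ⇒ L
n=12: can move to 11, which is L ⇒ W
n=13: moves to 12(W), 8(W), 7(W), 5(W); every one is W ⇒ L
n=14: can move to 13, which is L ⇒ W
n=15: moves to 14(W), 10(W), 9(W), 7(W); every one is W ⇒ L
n=16: can move to 15, which is L ⇒ W
n=17: can move to 11, which is L ⇒ W
Reading off the rows marked L gives the requested list; there are 6 such values of n.

0, 2, 4, 11, 13, 15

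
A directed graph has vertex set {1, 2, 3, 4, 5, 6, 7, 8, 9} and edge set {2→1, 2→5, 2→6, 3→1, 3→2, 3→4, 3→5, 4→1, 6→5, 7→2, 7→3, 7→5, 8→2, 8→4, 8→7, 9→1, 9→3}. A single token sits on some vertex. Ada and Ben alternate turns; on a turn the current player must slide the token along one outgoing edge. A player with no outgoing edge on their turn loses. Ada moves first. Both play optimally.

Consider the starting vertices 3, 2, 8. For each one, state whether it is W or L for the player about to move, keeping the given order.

3: W, 2: W, 8: L

Label each position W (a win for the player to move) or L (a loss). A position with no legal move is L; any other position is W exactly when some move reaches an L, and L when every move reaches a W.
Every edge goes from a vertex to one that appears earlier in the order 5, 1, 4, 6, 2, 3, 9, 7, 8, so processing vertices in that order labels each vertex after all of its successors.
5: no outgoing edge → L
1: no outgoing edge → L
4: W (go to 1, an L position)
6: W (go to 5, an L position)
2: W (go to 1, an L position)
3: W (go to 1, an L position)
9: W (go to 1, an L position)
7: W (go to 5, an L position)
8: L (options 7(W), 2(W), 4(W) are all W)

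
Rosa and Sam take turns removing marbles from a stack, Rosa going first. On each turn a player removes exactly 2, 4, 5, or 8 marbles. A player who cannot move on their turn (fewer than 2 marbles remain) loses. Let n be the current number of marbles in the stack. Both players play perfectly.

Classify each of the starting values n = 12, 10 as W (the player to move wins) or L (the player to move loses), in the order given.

Label each position W (a win for the player to move) or L (a loss). A position with no legal move is L; any other position is W exactly when some move reaches an L, and L when every move reaches a W.
n=0: no move → L
n=1: no move → L
n=2: can move to 0, which is L ⇒ W
n=3: can move to 1, which is L ⇒ W
n=4: can move to 0, which is L ⇒ W
n=5: can move to 1, which is L ⇒ W
n=6: can move to 1, which is L ⇒ W
n=7: moves to 5(W), 3(W), 2(W); every one is W ⇒ L
n=8: can move to 0, which is L ⇒ W
n=9: can move to 7, which is L ⇒ W
n=10: moves to 8(W), 6(W), 5(W), 2(W); every one is W ⇒ L
n=11: can move to 7, which is L ⇒ W
n=12: can move to 10, which is L ⇒ W

12: W, 10: L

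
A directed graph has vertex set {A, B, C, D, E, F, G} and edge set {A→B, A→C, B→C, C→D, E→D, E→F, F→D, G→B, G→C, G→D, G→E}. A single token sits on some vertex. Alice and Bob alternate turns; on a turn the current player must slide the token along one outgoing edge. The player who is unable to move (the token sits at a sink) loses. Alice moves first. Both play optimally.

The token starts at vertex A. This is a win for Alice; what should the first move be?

Label each position W (a win for the player to move) or L (a loss). A position with no legal move is L; any other position is W exactly when some move reaches an L, and L when every move reaches a W.
Every edge goes from a vertex to one that appears earlier in the order D, C, F, E, B, G, A, so processing vertices in that order labels each vertex after all of its successors.
D: no outgoing edge → L
C: W (go to D, an L position)
F: W (go to D, an L position)
E: W (go to D, an L position)
B: L (sole option C(W) is W)
G: W (go to B, an L position)
A: W (go to B, an L position)
From A, the L positions reachable in one move are: B.

Move to B.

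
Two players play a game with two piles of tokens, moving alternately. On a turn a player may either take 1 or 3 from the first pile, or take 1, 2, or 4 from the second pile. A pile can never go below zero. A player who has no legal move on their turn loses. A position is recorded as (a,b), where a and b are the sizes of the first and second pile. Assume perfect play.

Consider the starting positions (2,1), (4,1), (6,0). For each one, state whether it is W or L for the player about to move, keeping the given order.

(2,1): W, (4,1): W, (6,0): L

Use the standard recursion: the mover loses at a terminal position; elsewhere, the mover wins exactly when some move hands the opponent an L position.
No move ever increases a pile, so every position that can arise here has a ≤ 6 and b ≤ 1; it is enough to label the cells with 0 ≤ a ≤ 6 and 0 ≤ b ≤ 1.
Every move lowers a or b (never raises either), so fill the grid row by row in increasing a, and left to right within a row: each cell's successors are then already labelled.
      b=0  b=1
a=0:    L    W
a=1:    W    L
a=2:    L    W
a=3:    W    L
a=4:    L    W
a=5:    W    L
a=6:    L    W
Cells with no legal move (terminal, hence L): (0,0).
The remaining L cells, each justified by listing all of its moves:
(1,1): only reaches (0,1)(W), (1,0)(W), all W → L
(2,0): only reaches (1,0)(W), which is W → L
(3,1): only reaches (2,1)(W), (0,1)(W), (3,0)(W), all W → L
(4,0): only reaches (3,0)(W), (1,0)(W), all W → L
(5,1): only reaches (4,1)(W), (2,1)(W), (5,0)(W), all W → L
(6,0): only reaches (5,0)(W), (3,0)(W), all W → L
Every other cell has at least one move into one of the L cells above, so it is W.
(2,1): the move to (1,1) reaches an L cell, so W
(4,1): the move to (3,1) reaches an L cell, so W
(6,0): one of the L cells justified above, so L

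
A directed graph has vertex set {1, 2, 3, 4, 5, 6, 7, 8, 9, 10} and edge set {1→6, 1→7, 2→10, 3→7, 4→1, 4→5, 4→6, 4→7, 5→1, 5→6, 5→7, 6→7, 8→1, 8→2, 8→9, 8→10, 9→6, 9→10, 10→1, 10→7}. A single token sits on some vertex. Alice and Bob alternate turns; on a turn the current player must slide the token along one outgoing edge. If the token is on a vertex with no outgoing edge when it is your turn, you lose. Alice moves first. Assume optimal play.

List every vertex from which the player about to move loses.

Build the W/L table. Terminal = L. A non-terminal position is W if it has a move to some L; otherwise it is L.
Every edge goes from a vertex to one that appears earlier in the order 7, 6, 1, 5, 10, 3, 4, 9, 2, 8, so processing vertices in that order labels each vertex after all of its successors.
7: no outgoing edge → L
6: W (go to 7, an L position)
1: W (go to 7, an L position)
5: W (go to 7, an L position)
10: W (go to 7, an L position)
3: W (go to 7, an L position)
4: W (go to 7, an L position)
9: L (options 10(W), 6(W) are all W)
2: L (sole option 10(W) is W)
8: W (go to 2, an L position)
Reading off the rows marked L gives the requested list; there are 3 such vertices.

2, 7, 9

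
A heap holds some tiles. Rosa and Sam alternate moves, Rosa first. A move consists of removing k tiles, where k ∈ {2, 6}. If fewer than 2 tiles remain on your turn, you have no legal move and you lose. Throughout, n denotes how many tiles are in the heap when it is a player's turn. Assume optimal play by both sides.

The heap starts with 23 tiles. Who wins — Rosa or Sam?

Rosa wins.

Work bottom-up. With no move the player to move loses. Otherwise the position is W if at least one move leads to an L position for the opponent, and L if every move leads to a W.
n=0: no move → L
n=1: no move → L
n=2: reaches L-position 0 → W
n=3: reaches L-position 1 → W
n=4: only reaches 2(W), which is W → L
n=5: only reaches 3(W), which is W → L
n=6: reaches L-position 4 → W
n=7: reaches L-position 5 → W
n=8: only reaches 6(W), 2(W), all W → L
n=9: only reaches 7(W), 3(W), all W → L
n=10: reaches L-position 8 → W
n=11: reaches L-position 9 → W
n=12: only reaches 10(W), 6(W), all W → L
n=13: only reaches 11(W), 7(W), all W → L
n=14: reaches L-position 12 → W
n=15: reaches L-position 13 → W
n=16: only reaches 14(W), 10(W), all W → L
n=17: only reaches 15(W), 11(W), all W → L
n=18: reaches L-position 16 → W
n=19: reaches L-position 17 → W
n=20: only reaches 18(W), 14(W), all W → L
n=21: only reaches 19(W), 15(W), all W → L
n=22: reaches L-position 20 → W
n=23: reaches L-position 21 → W
From 23 Rosa can remove 2, leaving 21, reaching an L position.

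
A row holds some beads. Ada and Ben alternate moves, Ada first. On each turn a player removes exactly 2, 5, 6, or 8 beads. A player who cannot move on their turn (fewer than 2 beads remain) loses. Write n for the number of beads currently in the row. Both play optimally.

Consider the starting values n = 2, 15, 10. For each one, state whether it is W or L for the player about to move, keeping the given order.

2: W, 15: L, 10: W

Positions with no move are L. A position that does have a move is losing for the player to move precisely when every available move leads to a winning position for the opponent. Fill in the labels:
n=0: no move → L
n=1: no move → L
n=2: →0(L), so W
n=3: →1(L), so W
n=4: →2(W) only, which is W, so L
n=5: →0(L), so W
n=6: →4(L), so W
n=7: →1(L), so W
n=8: →0(L), so W
n=9: →4(L), so W
n=10: →4(L), so W
n=11: →9(W), 6(W), 5(W), 3(W) — all W, so L
n=12: →4(L), so W
n=13: →11(L), so W
n=14: →12(W), 9(W), 8(W), 6(W) — all W, so L
n=15: →13(W), 10(W), 9(W), 7(W) — all W, so L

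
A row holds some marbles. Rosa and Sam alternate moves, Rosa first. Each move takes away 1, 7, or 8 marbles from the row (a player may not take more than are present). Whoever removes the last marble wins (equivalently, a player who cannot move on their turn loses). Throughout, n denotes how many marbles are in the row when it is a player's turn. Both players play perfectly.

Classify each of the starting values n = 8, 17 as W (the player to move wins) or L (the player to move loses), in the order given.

Positions with no move are L. A position that does have a move is losing for the player to move precisely when every available move leads to a winning position for the opponent. Fill in the labels:
n=0: no move → L
n=1: →0(L), so W
n=2: →1(W) only, which is W, so L
n=3: →2(L), so W
n=4: →3(W) only, which is W, so L
n=5: →4(L), so W
n=6: →5(W) only, which is W, so L
n=7: →6(L), so W
n=8: →0(L), so W
n=9: →2(L), so W
n=10: →2(L), so W
n=11: →4(L), so W
n=12: →4(L), so W
n=13: →6(L), so W
n=14: →6(L), so W
n=15: →14(W), 8(W), 7(W) — all W, so L
n=16: →15(L), so W
n=17: →16(W), 10(W), 9(W) — all W, so L

8: W, 17: L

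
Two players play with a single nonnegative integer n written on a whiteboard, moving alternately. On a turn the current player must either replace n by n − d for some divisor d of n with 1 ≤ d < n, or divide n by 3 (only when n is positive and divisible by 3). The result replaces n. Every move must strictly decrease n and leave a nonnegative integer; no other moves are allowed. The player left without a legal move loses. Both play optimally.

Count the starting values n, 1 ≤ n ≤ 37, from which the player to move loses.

Compute win/loss labels from the base case upward. A position with no move is L. Any other position is W if it can reach an L in one move, else L.
n=0: no move → L
n=1: no move → L
n=2: reaches L-position 1 → W
n=3: reaches L-position 1 → W
n=4: only reaches 2(W), 3(W), all W → L
n=5: reaches L-position 4 → W
n=6: reaches L-position 4 → W
n=7: only reaches 6(W), which is W → L
n=8: reaches L-position 4 → W
n=9: only reaches 3(W), 6(W), 8(W), all W → L
n=10: reaches L-position 9 → W
n=11: only reaches 10(W), which is W → L
n=12: reaches L-position 4 → W
n=13: only reaches 12(W), which is W → L
n=14: reaches L-position 7 → W
n=15: only reaches 5(W), 10(W), 12(W), 14(W), all W → L
n=16: reaches L-position 15 → W
n=17: only reaches 16(W), which is W → L
n=18: reaches L-position 9 → W
n=19: only reaches 18(W), which is W → L
n=20: reaches L-position 15 → W
n=21: reaches L-position 7 → W
n=22: reaches L-position 11 → W
n=23: only reaches 22(W), which is W → L
n=24: reaches L-position 23 → W
n=25: only reaches 20(W), 24(W), all W → L
n=26: reaches L-position 13 → W
n=27: reaches L-position 9 → W
n=28: only reaches 14(W), 21(W), 24(W), 26(W), 27(W), all W → L
n=29: reaches L-position 28 → W
n=30: reaches L-position 15 → W
n=31: only reaches 30(W), which is W → L
n=32: reaches L-position 28 → W
n=33: reaches L-position 11 → W
n=34: reaches L-position 17 → W
n=35: reaches L-position 28 → W
n=36: only reaches 12(W), 18(W), 24(W), 27(W), 30(W), 32(W), 33(W), 34(W), 35(W), all W → L
n=37: reaches L-position 36 → W
L entries with 1 ≤ n ≤ 37 (n=0 is outside the asked range and is not counted): n = 1, 4, 7, 9, 11, 13, 15, 17, 19, 23, 25, 28, 31, 36; that makes 14.

14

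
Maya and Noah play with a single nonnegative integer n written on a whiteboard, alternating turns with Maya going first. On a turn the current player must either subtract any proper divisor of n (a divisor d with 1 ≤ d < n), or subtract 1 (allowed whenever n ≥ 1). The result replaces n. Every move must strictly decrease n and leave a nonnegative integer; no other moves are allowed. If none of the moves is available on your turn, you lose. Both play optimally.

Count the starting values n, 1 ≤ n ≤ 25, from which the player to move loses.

12

Positions with no move are L. A position that does have a move is losing for the player to move precisely when every available move leads to a winning position for the opponent. Fill in the labels:
n=0: no move → L
n=1: →0(L), so W
n=2: →1(W) only, which is W, so L
n=3: →2(L), so W
n=4: →2(L), so W
n=5: →4(W) only, which is W, so L
n=6: →5(L), so W
n=7: →6(W) only, which is W, so L
n=8: →7(L), so W
n=9: →6(W), 8(W) — all W, so L
n=10: →5(L), so W
n=11: →10(W) only, which is W, so L
n=12: →9(L), so W
n=13: →12(W) only, which is W, so L
n=14: →7(L), so W
n=15: →10(W), 12(W), 14(W) — all W, so L
n=16: →15(L), so W
n=17: →16(W) only, which is W, so L
n=18: →9(L), so W
n=19: →18(W) only, which is W, so L
n=20: →15(L), so W
n=21: →14(W), 18(W), 20(W) — all W, so L
n=22: →11(L), so W
n=23: →22(W) only, which is W, so L
n=24: →21(L), so W
n=25: →20(W), 24(W) — all W, so L
L entries with 1 ≤ n ≤ 25 (n=0 is outside the asked range and is not counted): n = 2, 5, 7, 9, 11, 13, 15, 17, 19, 21, 23, 25; that makes 12.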